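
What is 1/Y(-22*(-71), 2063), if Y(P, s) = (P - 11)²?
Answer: 1/2405601 ≈ 4.1570e-7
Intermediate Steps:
Y(P, s) = (-11 + P)²
1/Y(-22*(-71), 2063) = 1/((-11 - 22*(-71))²) = 1/((-11 + 1562)²) = 1/(1551²) = 1/2405601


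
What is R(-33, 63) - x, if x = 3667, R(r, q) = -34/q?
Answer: -231055/63 ≈ -3667.5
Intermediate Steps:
R(-33, 63) - x = -34/63 - 1*3667 = -34*1/63 - 3667 = -34/63 - 3667 = -231055/63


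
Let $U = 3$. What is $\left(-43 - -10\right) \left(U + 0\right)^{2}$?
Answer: $-297$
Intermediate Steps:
$\left(-43 - -10\right) \left(U + 0\right)^{2} = \left(-43 - -10\right) \left(3 + 0\right)^{2} = \left(-43 + 10\right) 3^{2} = \left(-33\right) 9 = -297$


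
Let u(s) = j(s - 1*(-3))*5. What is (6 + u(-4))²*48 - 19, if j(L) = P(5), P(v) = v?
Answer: 46109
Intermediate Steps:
j(L) = 5
u(s) = 25 (u(s) = 5*5 = 25)
(6 + u(-4))²*48 - 19 = (6 + 25)²*48 - 19 = 31²*48 - 19 = 961*48 - 19 = 46128 - 19 = 46109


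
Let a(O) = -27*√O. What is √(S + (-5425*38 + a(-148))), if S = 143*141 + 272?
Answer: 3*√(-20635 - 6*I*√37) ≈ 0.3811 - 430.95*I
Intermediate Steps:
S = 20435 (S = 20163 + 272 = 20435)
√(S + (-5425*38 + a(-148))) = √(20435 + (-5425*38 - 54*I*√37)) = √(20435 + (-206150 - 54*I*√37)) = √(-185715 - 54*I*√37)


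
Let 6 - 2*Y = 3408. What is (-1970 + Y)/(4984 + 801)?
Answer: -3671/5785 ≈ -0.63457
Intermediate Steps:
Y = -1701 (Y = 3 - ½*3408 = 3 - 1704 = -1701)
(-1970 + Y)/(4984 + 801) = (-1970 - 1701)/(4984 + 801) = -3671/5785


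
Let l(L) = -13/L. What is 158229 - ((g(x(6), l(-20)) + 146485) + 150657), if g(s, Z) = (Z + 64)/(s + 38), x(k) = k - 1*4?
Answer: -111131693/800 ≈ -1.3891e+5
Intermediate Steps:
x(k) = -4 + k (x(k) = k - 4 = -4 + k)
g(s, Z) = (64 + Z)/(38 + s)
158229 - ((g(x(6), l(-20)) + 146485) + 150657) = 158229 - (((64 - 13/(-20))/(38 + (-4 + 6)) + 146485) + 150657) = 158229 - (((64 - 13*(-1/20))/(38 + 2) + 146485) + 150657) = 158229 - (((64 + 13/20)/40 + 146485) + 150657) = 158229 - (((1/40)*(1293/20) + 146485) + 150657) = 158229 - ((1293/800 + 146485) + 150657) = 158229 - (117189293/800 + 150657) = 158229 - 1*237714893/800 = 158229 - 237714893/800 = -111131693/800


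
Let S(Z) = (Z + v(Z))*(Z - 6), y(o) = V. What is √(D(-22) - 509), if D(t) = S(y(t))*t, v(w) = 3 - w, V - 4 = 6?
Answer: I*√773 ≈ 27.803*I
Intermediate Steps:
V = 10 (V = 4 + 6 = 10)
y(o) = 10
S(Z) = -18 + 3*Z (S(Z) = (Z + (3 - Z))*(Z - 6) = 3*(-6 + Z) = -18 + 3*Z)
D(t) = 12*t (D(t) = (-18 + 3*10)*t = (-18 + 30)*t = 12*t)
√(D(-22) - 509) = √(12*(-22) - 509) = √(-264 - 509) = √(-773) = I*√773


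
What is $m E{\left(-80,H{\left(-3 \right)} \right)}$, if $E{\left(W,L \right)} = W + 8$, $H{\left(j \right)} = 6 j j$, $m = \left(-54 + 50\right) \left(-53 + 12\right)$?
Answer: $-11808$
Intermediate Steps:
$m = 164$ ($m = \left(-4\right) \left(-41\right) = 164$)
$H{\left(j \right)} = 6 j^{2}$
$E{\left(W,L \right)} = 8 + W$
$m E{\left(-80,H{\left(-3 \right)} \right)} = 164 \left(8 - 80\right) = 164 \left(-72\right) = -11808$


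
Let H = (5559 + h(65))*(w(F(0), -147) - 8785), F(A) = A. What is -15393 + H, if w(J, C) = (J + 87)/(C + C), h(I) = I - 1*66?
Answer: -341908474/7 ≈ -4.8844e+7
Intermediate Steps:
h(I) = -66 + I (h(I) = I - 66 = -66 + I)
w(J, C) = (87 + J)/(2*C) (w(J, C) = (87 + J)/((2*C)) = (87 + J)*(1/(2*C)) = (87 + J)/(2*C))
H = -341800723/7 (H = (5559 + (-66 + 65))*((½)*(87 + 0)/(-147) - 8785) = (5559 - 1)*((½)*(-1/147)*87 - 8785) = 5558*(-29/98 - 8785) = 5558*(-860959/98) = -341800723/7 ≈ -4.8829e+7)
-15393 + H = -15393 - 341800723/7 = -341908474/7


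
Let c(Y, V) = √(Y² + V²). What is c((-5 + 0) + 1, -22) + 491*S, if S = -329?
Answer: -161539 + 10*√5 ≈ -1.6152e+5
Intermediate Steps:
c(Y, V) = √(V² + Y²)
c((-5 + 0) + 1, -22) + 491*S = √((-22)² + ((-5 + 0) + 1)²) + 491*(-329) = √(484 + (-5 + 1)²) - 161539 = √(484 + (-4)²) - 161539 = √(484 + 16) - 161539 = √500 - 161539 = 10*√5 - 161539 = -161539 + 10*√5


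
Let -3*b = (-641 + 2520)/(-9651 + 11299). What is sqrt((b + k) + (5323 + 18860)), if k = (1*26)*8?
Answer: 5*sqrt(1490458101)/1236 ≈ 156.18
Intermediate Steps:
b = -1879/4944 (b = -(-641 + 2520)/(3*(-9651 + 11299)) = -1879/(3*1648) = -1/3*1879/1648 = -1879/4944 ≈ -0.38006)
k = 208 (k = 26*8 = 208)
sqrt((b + k) + (5323 + 18860)) = sqrt((-1879/4944 + 208) + (5323 + 18860)) = sqrt(1026473/4944 + 24183) = sqrt(120587225/4944) = 5*sqrt(1490458101)/1236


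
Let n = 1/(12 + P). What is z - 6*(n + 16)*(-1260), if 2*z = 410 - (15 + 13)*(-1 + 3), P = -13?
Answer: 113577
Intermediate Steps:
n = -1 (n = 1/(12 - 13) = 1/(-1) = -1)
z = 177 (z = (410 - (15 + 13)*(-1 + 3))/2 = (410 - 28*2)/2 = (410 - 1*56)/2 = (410 - 56)/2 = (1/2)*354 = 177)
z - 6*(n + 16)*(-1260) = 177 - 6*(-1 + 16)*(-1260) = 177 - 6*15*(-1260) = 177 - 90*(-1260) = 177 + 113400 = 113577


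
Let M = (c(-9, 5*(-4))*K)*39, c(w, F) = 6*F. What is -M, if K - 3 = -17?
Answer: -65520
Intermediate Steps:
K = -14 (K = 3 - 17 = -14)
M = 65520 (M = ((6*(5*(-4)))*(-14))*39 = ((6*(-20))*(-14))*39 = -120*(-14)*39 = 1680*39 = 65520)
-M = -1*65520 = -65520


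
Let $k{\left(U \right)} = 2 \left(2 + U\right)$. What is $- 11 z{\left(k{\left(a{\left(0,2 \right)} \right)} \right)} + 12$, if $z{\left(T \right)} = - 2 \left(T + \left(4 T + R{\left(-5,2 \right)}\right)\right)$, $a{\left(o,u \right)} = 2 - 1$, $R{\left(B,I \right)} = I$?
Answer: $716$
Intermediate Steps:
$a{\left(o,u \right)} = 1$ ($a{\left(o,u \right)} = 2 - 1 = 1$)
$k{\left(U \right)} = 4 + 2 U$
$z{\left(T \right)} = -4 - 10 T$ ($z{\left(T \right)} = - 2 \left(T + \left(4 T + 2\right)\right) = - 2 \left(T + \left(2 + 4 T\right)\right) = - 2 \left(2 + 5 T\right) = -4 - 10 T$)
$- 11 z{\left(k{\left(a{\left(0,2 \right)} \right)} \right)} + 12 = - 11 \left(-4 - 10 \left(4 + 2 \cdot 1\right)\right) + 12 = - 11 \left(-4 - 10 \left(4 + 2\right)\right) + 12 = - 11 \left(-4 - 60\right) + 12 = \left(-11\right) \left(-64\right) + 12 = 704 + 12 = 716$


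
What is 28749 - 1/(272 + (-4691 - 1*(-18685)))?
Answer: 410133233/14266 ≈ 28749.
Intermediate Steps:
28749 - 1/(272 + (-4691 - 1*(-18685))) = 28749 - 1/(272 + (-4691 + 18685)) = 28749 - 1/(272 + 13994) = 28749 - 1/14266 = 410133233/14266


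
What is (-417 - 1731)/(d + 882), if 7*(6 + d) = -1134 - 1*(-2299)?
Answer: -15036/7297 ≈ -2.0606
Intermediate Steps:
d = 1123/7 (d = -6 + (-1134 - 1*(-2299))/7 = -6 + (-1134 + 2299)/7 = -6 + (1/7)*1165 = -6 + 1165/7 = 1123/7 ≈ 160.43)
(-417 - 1731)/(d + 882) = (-417 - 1731)/(1123/7 + 882) = -2148/7297/7 = -2148*7/7297 = -15036/7297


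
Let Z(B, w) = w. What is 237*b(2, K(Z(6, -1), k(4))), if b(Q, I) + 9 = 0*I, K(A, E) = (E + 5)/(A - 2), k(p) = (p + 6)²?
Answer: -2133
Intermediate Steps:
k(p) = (6 + p)²
K(A, E) = (5 + E)/(-2 + A)
b(Q, I) = -9 (b(Q, I) = -9 + 0*I = -9 + 0 = -9)
237*b(2, K(Z(6, -1), k(4))) = 237*(-9) = -2133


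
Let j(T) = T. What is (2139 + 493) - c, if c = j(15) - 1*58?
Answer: 2675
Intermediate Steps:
c = -43 (c = 15 - 1*58 = 15 - 58 = -43)
(2139 + 493) - c = (2139 + 493) - 1*(-43) = 2632 + 43 = 2675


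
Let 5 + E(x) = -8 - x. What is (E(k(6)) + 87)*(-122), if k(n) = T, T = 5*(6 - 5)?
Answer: -8418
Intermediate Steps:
T = 5 (T = 5*1 = 5)
k(n) = 5
E(x) = -13 - x (E(x) = -5 + (-8 - x) = -13 - x)
(E(k(6)) + 87)*(-122) = ((-13 - 1*5) + 87)*(-122) = ((-13 - 5) + 87)*(-122) = (-18 + 87)*(-122) = 69*(-122) = -8418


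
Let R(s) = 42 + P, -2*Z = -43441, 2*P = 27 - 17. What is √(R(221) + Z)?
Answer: √87070/2 ≈ 147.54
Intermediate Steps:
P = 5 (P = (27 - 17)/2 = (½)*10 = 5)
Z = 43441/2 (Z = -½*(-43441) = 43441/2 ≈ 21721.)
R(s) = 47 (R(s) = 42 + 5 = 47)
√(R(221) + Z) = √(47 + 43441/2) = √(43535/2) = √87070/2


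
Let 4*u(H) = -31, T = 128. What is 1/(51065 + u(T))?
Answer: 4/204229 ≈ 1.9586e-5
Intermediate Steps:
u(H) = -31/4 (u(H) = (1/4)*(-31) = -31/4)
1/(51065 + u(T)) = 1/(51065 - 31/4) = 1/(204229/4) = 4/204229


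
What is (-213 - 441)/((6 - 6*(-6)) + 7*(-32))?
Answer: 327/91 ≈ 3.5934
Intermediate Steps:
(-213 - 441)/((6 - 6*(-6)) + 7*(-32)) = -654/((6 + 36) - 224) = -654/(42 - 224) = -654/(-182) = -654*(-1/182) = 327/91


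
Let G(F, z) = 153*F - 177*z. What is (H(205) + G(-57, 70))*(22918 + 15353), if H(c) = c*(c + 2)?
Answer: 816090804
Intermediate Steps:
G(F, z) = -177*z + 153*F
H(c) = c*(2 + c)
(H(205) + G(-57, 70))*(22918 + 15353) = (205*(2 + 205) + (-177*70 + 153*(-57)))*(22918 + 15353) = (205*207 + (-12390 - 8721))*38271 = (42435 - 21111)*38271 = 21324*38271 = 816090804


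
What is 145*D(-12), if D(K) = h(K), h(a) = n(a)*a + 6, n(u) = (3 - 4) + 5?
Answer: -6090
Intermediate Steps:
n(u) = 4 (n(u) = -1 + 5 = 4)
h(a) = 6 + 4*a (h(a) = 4*a + 6 = 6 + 4*a)
D(K) = 6 + 4*K
145*D(-12) = 145*(6 + 4*(-12)) = 145*(6 - 48) = 145*(-42) = -6090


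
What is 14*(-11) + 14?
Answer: -140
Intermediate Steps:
14*(-11) + 14 = -154 + 14 = -140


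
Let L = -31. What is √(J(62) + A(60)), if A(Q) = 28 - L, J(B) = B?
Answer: 11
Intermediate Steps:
A(Q) = 59 (A(Q) = 28 - 1*(-31) = 28 + 31 = 59)
√(J(62) + A(60)) = √(62 + 59) = √121 = 11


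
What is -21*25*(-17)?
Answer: 8925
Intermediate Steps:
-21*25*(-17) = -525*(-17) = 8925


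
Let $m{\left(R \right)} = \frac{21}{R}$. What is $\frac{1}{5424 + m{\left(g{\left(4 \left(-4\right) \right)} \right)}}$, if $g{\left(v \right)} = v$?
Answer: $\frac{16}{86763} \approx 0.00018441$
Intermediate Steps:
$\frac{1}{5424 + m{\left(g{\left(4 \left(-4\right) \right)} \right)}} = \frac{1}{5424 + \frac{21}{4 \left(-4\right)}} = \frac{1}{5424 + \frac{21}{-16}} = \frac{1}{5424 + 21 \left(- \frac{1}{16}\right)} = \frac{1}{5424 - \frac{21}{16}} = \frac{1}{\frac{86763}{16}} = \frac{16}{86763}$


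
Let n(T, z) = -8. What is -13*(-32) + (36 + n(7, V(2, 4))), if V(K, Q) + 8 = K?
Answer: 444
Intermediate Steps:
V(K, Q) = -8 + K
-13*(-32) + (36 + n(7, V(2, 4))) = -13*(-32) + (36 - 8) = 416 + 28 = 444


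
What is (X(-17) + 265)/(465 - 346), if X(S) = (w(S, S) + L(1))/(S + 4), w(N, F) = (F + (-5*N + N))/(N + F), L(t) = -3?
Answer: 6899/3094 ≈ 2.2298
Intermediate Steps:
w(N, F) = (F - 4*N)/(F + N)
X(S) = -9/(2*(4 + S)) (X(S) = ((S - 4*S)/(S + S) - 3)/(S + 4) = ((-3*S)/((2*S)) - 3)/(4 + S) = ((1/(2*S))*(-3*S) - 3)/(4 + S) = (-3/2 - 3)/(4 + S) = -9/(2*(4 + S)))
(X(-17) + 265)/(465 - 346) = (-9/(8 + 2*(-17)) + 265)/(465 - 346) = (-9/(8 - 34) + 265)/119 = (-9/(-26) + 265)*(1/119) = (-9*(-1/26) + 265)*(1/119) = (9/26 + 265)*(1/119) = (6899/26)*(1/119) = 6899/3094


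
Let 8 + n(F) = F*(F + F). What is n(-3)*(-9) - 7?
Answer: -97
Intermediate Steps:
n(F) = -8 + 2*F**2 (n(F) = -8 + F*(F + F) = -8 + F*(2*F) = -8 + 2*F**2)
n(-3)*(-9) - 7 = (-8 + 2*(-3)**2)*(-9) - 7 = (-8 + 2*9)*(-9) - 7 = (-8 + 18)*(-9) - 7 = 10*(-9) - 7 = -90 - 7 = -97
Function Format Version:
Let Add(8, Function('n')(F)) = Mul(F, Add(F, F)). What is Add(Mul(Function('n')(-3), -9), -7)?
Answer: -97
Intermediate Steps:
Function('n')(F) = Add(-8, Mul(2, Pow(F, 2))) (Function('n')(F) = Add(-8, Mul(F, Add(F, F))) = Add(-8, Mul(F, Mul(2, F))) = Add(-8, Mul(2, Pow(F, 2))))
Add(Mul(Function('n')(-3), -9), -7) = Add(Mul(Add(-8, Mul(2, Pow(-3, 2))), -9), -7) = Add(Mul(Add(-8, Mul(2, 9)), -9), -7) = Add(Mul(Add(-8, 18), -9), -7) = Add(Mul(10, -9), -7) = Add(-90, -7) = -97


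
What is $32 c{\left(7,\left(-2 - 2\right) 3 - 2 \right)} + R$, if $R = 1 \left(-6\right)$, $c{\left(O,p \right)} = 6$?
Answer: $186$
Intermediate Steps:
$R = -6$
$32 c{\left(7,\left(-2 - 2\right) 3 - 2 \right)} + R = 32 \cdot 6 - 6 = 192 - 6 = 186$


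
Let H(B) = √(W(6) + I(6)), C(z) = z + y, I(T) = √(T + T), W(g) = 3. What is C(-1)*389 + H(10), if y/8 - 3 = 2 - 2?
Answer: 8947 + √(3 + 2*√3) ≈ 8949.5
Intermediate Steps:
y = 24 (y = 24 + 8*(2 - 2) = 24 + 8*0 = 24 + 0 = 24)
I(T) = √2*√T (I(T) = √(2*T) = √2*√T)
C(z) = 24 + z (C(z) = z + 24 = 24 + z)
H(B) = √(3 + 2*√3) (H(B) = √(3 + √2*√6) = √(3 + 2*√3))
C(-1)*389 + H(10) = (24 - 1)*389 + √(3 + 2*√3) = 23*389 + √(3 + 2*√3) = 8947 + √(3 + 2*√3)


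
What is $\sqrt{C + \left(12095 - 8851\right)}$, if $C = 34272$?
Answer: $2 \sqrt{9379} \approx 193.69$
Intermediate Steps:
$\sqrt{C + \left(12095 - 8851\right)} = \sqrt{34272 + \left(12095 - 8851\right)} = \sqrt{34272 + 3244} = \sqrt{37516} = 2 \sqrt{9379}$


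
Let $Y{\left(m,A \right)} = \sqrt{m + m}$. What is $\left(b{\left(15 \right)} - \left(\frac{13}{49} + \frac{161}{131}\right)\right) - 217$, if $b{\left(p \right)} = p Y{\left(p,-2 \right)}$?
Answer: $- \frac{1402515}{6419} + 15 \sqrt{30} \approx -136.34$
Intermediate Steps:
$Y{\left(m,A \right)} = \sqrt{2} \sqrt{m}$ ($Y{\left(m,A \right)} = \sqrt{2 m} = \sqrt{2} \sqrt{m}$)
$b{\left(p \right)} = \sqrt{2} p^{\frac{3}{2}}$ ($b{\left(p \right)} = p \sqrt{2} \sqrt{p} = \sqrt{2} p^{\frac{3}{2}}$)
$\left(b{\left(15 \right)} - \left(\frac{13}{49} + \frac{161}{131}\right)\right) - 217 = \left(\sqrt{2} \cdot 15^{\frac{3}{2}} - \left(\frac{13}{49} + \frac{161}{131}\right)\right) - 217 = \left(\sqrt{2} \cdot 15 \sqrt{15} - \frac{9592}{6419}\right) - 217 = \left(15 \sqrt{30} - \frac{9592}{6419}\right) - 217 = \left(- \frac{9592}{6419} + 15 \sqrt{30}\right) - 217 = - \frac{1402515}{6419} + 15 \sqrt{30}$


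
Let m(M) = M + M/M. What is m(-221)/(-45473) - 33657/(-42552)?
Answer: 513282067/644989032 ≈ 0.79580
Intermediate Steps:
m(M) = 1 + M (m(M) = M + 1 = 1 + M)
m(-221)/(-45473) - 33657/(-42552) = (1 - 221)/(-45473) - 33657/(-42552) = -220*(-1/45473) - 33657*(-1/42552) = 220/45473 + 11219/14184 = 513282067/644989032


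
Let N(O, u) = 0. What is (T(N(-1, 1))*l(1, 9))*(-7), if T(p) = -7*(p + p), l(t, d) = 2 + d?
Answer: 0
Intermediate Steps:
T(p) = -14*p
(T(N(-1, 1))*l(1, 9))*(-7) = ((-14*0)*(2 + 9))*(-7) = (0*11)*(-7) = 0*(-7) = 0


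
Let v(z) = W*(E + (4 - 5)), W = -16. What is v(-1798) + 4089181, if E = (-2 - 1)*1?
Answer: 4089245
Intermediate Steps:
E = -3 (E = -3*1 = -3)
v(z) = 64 (v(z) = -16*(-3 + (4 - 5)) = -16*(-3 - 1) = -16*(-4) = 64)
v(-1798) + 4089181 = 64 + 4089181 = 4089245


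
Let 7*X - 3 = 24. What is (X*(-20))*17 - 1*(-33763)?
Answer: 227161/7 ≈ 32452.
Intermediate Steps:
X = 27/7 (X = 3/7 + (⅐)*24 = 3/7 + 24/7 = 27/7 ≈ 3.8571)
(X*(-20))*17 - 1*(-33763) = ((27/7)*(-20))*17 - 1*(-33763) = -540/7*17 + 33763 = -9180/7 + 33763 = 227161/7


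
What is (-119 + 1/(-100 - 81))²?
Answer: 463971600/32761 ≈ 14162.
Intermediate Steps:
(-119 + 1/(-100 - 81))² = (-119 + 1/(-181))² = (-119 - 1/181)² = (-21540/181)² = 463971600/32761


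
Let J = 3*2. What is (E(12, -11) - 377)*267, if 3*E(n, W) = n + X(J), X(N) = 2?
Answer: -99413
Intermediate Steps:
J = 6
E(n, W) = ⅔ + n/3 (E(n, W) = (n + 2)/3 = (2 + n)/3 = ⅔ + n/3)
(E(12, -11) - 377)*267 = ((⅔ + (⅓)*12) - 377)*267 = ((⅔ + 4) - 377)*267 = (14/3 - 377)*267 = -1117/3*267 = -99413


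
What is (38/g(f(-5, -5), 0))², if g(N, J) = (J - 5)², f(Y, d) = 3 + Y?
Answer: 1444/625 ≈ 2.3104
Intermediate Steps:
g(N, J) = (-5 + J)²
(38/g(f(-5, -5), 0))² = (38/((-5 + 0)²))² = (38/((-5)²))² = (38/25)² = 1444/625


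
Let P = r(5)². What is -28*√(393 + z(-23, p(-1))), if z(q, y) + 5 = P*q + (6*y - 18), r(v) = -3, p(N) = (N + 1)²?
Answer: -28*√163 ≈ -357.48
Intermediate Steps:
p(N) = (1 + N)²
P = 9 (P = (-3)² = 9)
z(q, y) = -23 + 6*y + 9*q (z(q, y) = -5 + (9*q + (6*y - 18)) = -5 + (9*q + (-18 + 6*y)) = -5 + (-18 + 6*y + 9*q) = -23 + 6*y + 9*q)
-28*√(393 + z(-23, p(-1))) = -28*√(393 + (-23 + 6*(1 - 1)² + 9*(-23))) = -28*√(393 + (-23 + 6*0² - 207)) = -28*√(393 + (-23 + 6*0 - 207)) = -28*√(393 + (-23 + 0 - 207)) = -28*√(393 - 230) = -28*√163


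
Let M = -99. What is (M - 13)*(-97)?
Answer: 10864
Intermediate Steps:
(M - 13)*(-97) = (-99 - 13)*(-97) = -112*(-97) = 10864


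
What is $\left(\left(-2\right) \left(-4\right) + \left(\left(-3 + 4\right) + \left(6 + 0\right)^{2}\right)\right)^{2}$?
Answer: $2025$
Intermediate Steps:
$\left(\left(-2\right) \left(-4\right) + \left(\left(-3 + 4\right) + \left(6 + 0\right)^{2}\right)\right)^{2} = \left(8 + \left(1 + 6^{2}\right)\right)^{2} = \left(8 + \left(1 + 36\right)\right)^{2} = \left(8 + 37\right)^{2} = 45^{2} = 2025$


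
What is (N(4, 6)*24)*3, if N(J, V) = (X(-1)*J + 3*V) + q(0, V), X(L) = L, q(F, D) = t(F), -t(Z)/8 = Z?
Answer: 1008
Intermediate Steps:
t(Z) = -8*Z
q(F, D) = -8*F
N(J, V) = -J + 3*V (N(J, V) = (-J + 3*V) - 8*0 = (-J + 3*V) + 0 = -J + 3*V)
(N(4, 6)*24)*3 = ((-1*4 + 3*6)*24)*3 = ((-4 + 18)*24)*3 = (14*24)*3 = 336*3 = 1008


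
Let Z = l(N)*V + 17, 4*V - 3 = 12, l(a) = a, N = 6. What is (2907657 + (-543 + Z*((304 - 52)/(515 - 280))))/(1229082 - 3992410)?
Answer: -42698859/40586380 ≈ -1.0520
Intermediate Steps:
V = 15/4 (V = ¾ + (¼)*12 = ¾ + 3 = 15/4 ≈ 3.7500)
Z = 79/2 (Z = 6*(15/4) + 17 = 45/2 + 17 = 79/2 ≈ 39.500)
(2907657 + (-543 + Z*((304 - 52)/(515 - 280))))/(1229082 - 3992410) = (2907657 + (-543 + 79*((304 - 52)/(515 - 280))/2))/(1229082 - 3992410) = (2907657 + (-543 + 79*(252/235)/2))/(-2763328) = (2907657 + (-543 + 79*(252*(1/235))/2))*(-1/2763328) = (2907657 + (-543 + (79/2)*(252/235)))*(-1/2763328) = (2907657 + (-543 + 9954/235))*(-1/2763328) = (2907657 - 117651/235)*(-1/2763328) = (683181744/235)*(-1/2763328) = -42698859/40586380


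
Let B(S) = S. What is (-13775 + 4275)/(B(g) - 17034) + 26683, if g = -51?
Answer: 91177711/3417 ≈ 26684.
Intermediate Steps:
(-13775 + 4275)/(B(g) - 17034) + 26683 = (-13775 + 4275)/(-51 - 17034) + 26683 = -9500/(-17085) + 26683 = -9500*(-1/17085) + 26683 = 1900/3417 + 26683 = 91177711/3417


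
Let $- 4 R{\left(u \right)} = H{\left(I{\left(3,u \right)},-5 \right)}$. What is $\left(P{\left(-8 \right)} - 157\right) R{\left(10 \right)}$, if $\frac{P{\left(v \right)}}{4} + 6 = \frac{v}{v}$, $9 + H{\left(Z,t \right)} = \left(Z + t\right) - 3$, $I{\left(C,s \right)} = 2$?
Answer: $- \frac{2655}{4} \approx -663.75$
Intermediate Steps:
$H{\left(Z,t \right)} = -12 + Z + t$ ($H{\left(Z,t \right)} = -9 - \left(3 - Z - t\right) = -9 + \left(-3 + Z + t\right) = -12 + Z + t$)
$R{\left(u \right)} = \frac{15}{4}$ ($R{\left(u \right)} = - \frac{-12 + 2 - 5}{4} = \left(- \frac{1}{4}\right) \left(-15\right) = \frac{15}{4}$)
$P{\left(v \right)} = -20$ ($P{\left(v \right)} = -24 + 4 \frac{v}{v} = -24 + 4 \cdot 1 = -24 + 4 = -20$)
$\left(P{\left(-8 \right)} - 157\right) R{\left(10 \right)} = \left(-20 - 157\right) \frac{15}{4} = \left(-177\right) \frac{15}{4} = - \frac{2655}{4}$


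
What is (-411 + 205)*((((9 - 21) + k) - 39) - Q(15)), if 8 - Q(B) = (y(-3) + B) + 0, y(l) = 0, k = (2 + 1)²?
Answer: 7210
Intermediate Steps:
k = 9 (k = 3² = 9)
Q(B) = 8 - B (Q(B) = 8 - ((0 + B) + 0) = 8 - (B + 0) = 8 - B)
(-411 + 205)*((((9 - 21) + k) - 39) - Q(15)) = (-411 + 205)*((((9 - 21) + 9) - 39) - (8 - 1*15)) = -206*(((-12 + 9) - 39) - (8 - 15)) = -206*((-3 - 39) - 1*(-7)) = -206*(-42 + 7) = -206*(-35) = 7210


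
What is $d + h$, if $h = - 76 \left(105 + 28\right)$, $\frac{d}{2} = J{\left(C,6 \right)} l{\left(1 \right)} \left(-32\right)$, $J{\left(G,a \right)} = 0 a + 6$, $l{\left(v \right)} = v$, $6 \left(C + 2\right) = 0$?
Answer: $-10492$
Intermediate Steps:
$C = -2$ ($C = -2 + \frac{1}{6} \cdot 0 = -2 + 0 = -2$)
$J{\left(G,a \right)} = 6$ ($J{\left(G,a \right)} = 0 + 6 = 6$)
$d = -384$ ($d = 2 \cdot 6 \cdot 1 \left(-32\right) = 2 \cdot 6 \left(-32\right) = 2 \left(-192\right) = -384$)
$h = -10108$ ($h = \left(-76\right) 133 = -10108$)
$d + h = -384 - 10108 = -10492$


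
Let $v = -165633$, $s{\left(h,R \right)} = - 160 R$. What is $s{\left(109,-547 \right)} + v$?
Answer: $-78113$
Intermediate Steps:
$s{\left(109,-547 \right)} + v = \left(-160\right) \left(-547\right) - 165633 = 87520 - 165633 = -78113$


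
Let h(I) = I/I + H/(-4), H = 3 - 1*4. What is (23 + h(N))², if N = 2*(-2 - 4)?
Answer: 9409/16 ≈ 588.06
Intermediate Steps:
N = -12 (N = 2*(-6) = -12)
H = -1 (H = 3 - 4 = -1)
h(I) = 5/4 (h(I) = I/I - 1/(-4) = 1 - 1*(-¼) = 1 + ¼ = 5/4)
(23 + h(N))² = (23 + 5/4)² = (97/4)² = 9409/16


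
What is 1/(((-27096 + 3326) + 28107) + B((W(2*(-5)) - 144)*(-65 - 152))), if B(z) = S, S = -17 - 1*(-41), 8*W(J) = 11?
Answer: 1/4361 ≈ 0.00022931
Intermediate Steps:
W(J) = 11/8 (W(J) = (1/8)*11 = 11/8)
S = 24 (S = -17 + 41 = 24)
B(z) = 24
1/(((-27096 + 3326) + 28107) + B((W(2*(-5)) - 144)*(-65 - 152))) = 1/(((-27096 + 3326) + 28107) + 24) = 1/((-23770 + 28107) + 24) = 1/(4337 + 24) = 1/4361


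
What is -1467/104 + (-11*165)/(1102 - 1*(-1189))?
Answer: -3549657/238264 ≈ -14.898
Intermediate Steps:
-1467/104 + (-11*165)/(1102 - 1*(-1189)) = -1467*1/104 - 1815/(1102 + 1189) = -1467/104 - 1815/2291 = -3549657/238264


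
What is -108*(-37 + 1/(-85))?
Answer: 339768/85 ≈ 3997.3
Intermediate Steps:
-108*(-37 + 1/(-85)) = -108*(-37 - 1/85) = -108*(-3146/85) = 339768/85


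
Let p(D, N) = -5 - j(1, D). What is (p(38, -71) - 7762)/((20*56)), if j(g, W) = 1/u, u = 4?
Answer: -31069/4480 ≈ -6.9350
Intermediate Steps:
j(g, W) = ¼ (j(g, W) = 1/4 = ¼)
p(D, N) = -21/4 (p(D, N) = -5 - 1*¼ = -5 - ¼ = -21/4)
(p(38, -71) - 7762)/((20*56)) = (-21/4 - 7762)/((20*56)) = -31069/4/1120 = -31069/4*1/1120 = -31069/4480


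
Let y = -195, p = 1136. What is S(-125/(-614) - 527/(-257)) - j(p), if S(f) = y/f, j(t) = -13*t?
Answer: 5222251294/355703 ≈ 14682.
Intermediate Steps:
S(f) = -195/f
S(-125/(-614) - 527/(-257)) - j(p) = -195/(-125/(-614) - 527/(-257)) - (-13)*1136 = -195/(-125*(-1/614) - 527*(-1/257)) - 1*(-14768) = -195/(125/614 + 527/257) + 14768 = -195/355703/157798 + 14768 = -195*157798/355703 + 14768 = -30770610/355703 + 14768 = 5222251294/355703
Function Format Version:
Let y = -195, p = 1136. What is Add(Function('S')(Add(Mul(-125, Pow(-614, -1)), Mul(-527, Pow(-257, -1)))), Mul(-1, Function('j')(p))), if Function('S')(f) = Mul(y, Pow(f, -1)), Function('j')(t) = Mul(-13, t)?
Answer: Rational(5222251294, 355703) ≈ 14682.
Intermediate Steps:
Function('S')(f) = Mul(-195, Pow(f, -1))
Add(Function('S')(Add(Mul(-125, Pow(-614, -1)), Mul(-527, Pow(-257, -1)))), Mul(-1, Function('j')(p))) = Add(Mul(-195, Pow(Add(Mul(-125, Pow(-614, -1)), Mul(-527, Pow(-257, -1))), -1)), Mul(-1, Mul(-13, 1136))) = Add(Mul(-195, Pow(Add(Mul(-125, Rational(-1, 614)), Mul(-527, Rational(-1, 257))), -1)), Mul(-1, -14768)) = Add(Mul(-195, Pow(Add(Rational(125, 614), Rational(527, 257)), -1)), 14768) = Add(Mul(-195, Pow(Rational(355703, 157798), -1)), 14768) = Add(Mul(-195, Rational(157798, 355703)), 14768) = Add(Rational(-30770610, 355703), 14768) = Rational(5222251294, 355703)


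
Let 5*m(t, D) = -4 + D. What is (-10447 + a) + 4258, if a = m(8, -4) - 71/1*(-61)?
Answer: -9298/5 ≈ -1859.6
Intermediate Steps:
m(t, D) = -4/5 + D/5 (m(t, D) = (-4 + D)/5 = -4/5 + D/5)
a = 21647/5 (a = (-4/5 + (1/5)*(-4)) - 71/1*(-61) = (-4/5 - 4/5) - 71*1*(-61) = -8/5 - 71*(-61) = -8/5 + 4331 = 21647/5 ≈ 4329.4)
(-10447 + a) + 4258 = (-10447 + 21647/5) + 4258 = -30588/5 + 4258 = -9298/5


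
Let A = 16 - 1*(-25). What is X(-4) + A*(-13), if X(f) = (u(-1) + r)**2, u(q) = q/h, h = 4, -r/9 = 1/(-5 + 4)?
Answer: -7303/16 ≈ -456.44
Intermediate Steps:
r = 9 (r = -9/(-5 + 4) = -9/(-1) = -9*(-1) = 9)
u(q) = q/4
X(f) = 1225/16 (X(f) = ((1/4)*(-1) + 9)**2 = (-1/4 + 9)**2 = (35/4)**2 = 1225/16)
A = 41 (A = 16 + 25 = 41)
X(-4) + A*(-13) = 1225/16 + 41*(-13) = 1225/16 - 533 = -7303/16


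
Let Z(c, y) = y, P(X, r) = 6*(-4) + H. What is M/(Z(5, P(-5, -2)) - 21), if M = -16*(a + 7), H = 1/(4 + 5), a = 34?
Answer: 1476/101 ≈ 14.614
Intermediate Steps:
H = ⅑ (H = 1/9 = ⅑ ≈ 0.11111)
P(X, r) = -215/9 (P(X, r) = 6*(-4) + ⅑ = -24 + ⅑ = -215/9)
M = -656 (M = -16*(34 + 7) = -16*41 = -656)
M/(Z(5, P(-5, -2)) - 21) = -656/(-215/9 - 21) = -656/(-404/9) = -656*(-9/404) = 1476/101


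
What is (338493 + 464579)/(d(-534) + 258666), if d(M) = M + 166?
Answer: 401536/129149 ≈ 3.1091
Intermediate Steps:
d(M) = 166 + M
(338493 + 464579)/(d(-534) + 258666) = (338493 + 464579)/((166 - 534) + 258666) = 803072/(-368 + 258666) = 803072/258298 = 803072*(1/258298) = 401536/129149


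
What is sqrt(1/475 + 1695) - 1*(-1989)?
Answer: 1989 + sqrt(15297394)/95 ≈ 2030.2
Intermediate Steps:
sqrt(1/475 + 1695) - 1*(-1989) = sqrt(1/475 + 1695) + 1989 = sqrt(805126/475) + 1989 = sqrt(15297394)/95 + 1989 = 1989 + sqrt(15297394)/95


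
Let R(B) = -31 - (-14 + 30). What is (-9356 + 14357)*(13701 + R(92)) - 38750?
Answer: 68244904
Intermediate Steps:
R(B) = -47 (R(B) = -31 - 1*16 = -31 - 16 = -47)
(-9356 + 14357)*(13701 + R(92)) - 38750 = (-9356 + 14357)*(13701 - 47) - 38750 = 5001*13654 - 38750 = 68283654 - 38750 = 68244904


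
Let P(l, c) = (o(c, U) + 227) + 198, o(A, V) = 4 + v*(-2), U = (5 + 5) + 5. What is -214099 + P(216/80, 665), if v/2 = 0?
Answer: -213670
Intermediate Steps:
v = 0 (v = 2*0 = 0)
U = 15 (U = 10 + 5 = 15)
o(A, V) = 4 (o(A, V) = 4 + 0*(-2) = 4 + 0 = 4)
P(l, c) = 429 (P(l, c) = (4 + 227) + 198 = 231 + 198 = 429)
-214099 + P(216/80, 665) = -214099 + 429 = -213670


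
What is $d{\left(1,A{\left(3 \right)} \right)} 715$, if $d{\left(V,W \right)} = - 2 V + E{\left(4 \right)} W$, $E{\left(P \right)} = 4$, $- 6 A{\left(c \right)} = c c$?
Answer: $-5720$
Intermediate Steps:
$A{\left(c \right)} = - \frac{c^{2}}{6}$ ($A{\left(c \right)} = - \frac{c c}{6} = - \frac{c^{2}}{6}$)
$d{\left(V,W \right)} = - 2 V + 4 W$
$d{\left(1,A{\left(3 \right)} \right)} 715 = \left(\left(-2\right) 1 + 4 \left(- \frac{3^{2}}{6}\right)\right) 715 = \left(-2 + 4 \left(\left(- \frac{1}{6}\right) 9\right)\right) 715 = \left(-2 + 4 \left(- \frac{3}{2}\right)\right) 715 = \left(-2 - 6\right) 715 = \left(-8\right) 715 = -5720$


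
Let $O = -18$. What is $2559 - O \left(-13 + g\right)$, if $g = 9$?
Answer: $2487$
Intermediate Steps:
$2559 - O \left(-13 + g\right) = 2559 - - 18 \left(-13 + 9\right) = 2559 - \left(-18\right) \left(-4\right) = 2559 - 72 = 2487$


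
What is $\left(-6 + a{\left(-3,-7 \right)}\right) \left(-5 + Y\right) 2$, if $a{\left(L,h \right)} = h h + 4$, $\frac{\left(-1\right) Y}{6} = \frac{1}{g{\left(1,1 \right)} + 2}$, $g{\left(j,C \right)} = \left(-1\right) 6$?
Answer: $-329$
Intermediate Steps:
$g{\left(j,C \right)} = -6$
$Y = \frac{3}{2}$ ($Y = - \frac{6}{-6 + 2} = - \frac{6}{-4} = \left(-6\right) \left(- \frac{1}{4}\right) = \frac{3}{2} \approx 1.5$)
$a{\left(L,h \right)} = 4 + h^{2}$ ($a{\left(L,h \right)} = h^{2} + 4 = 4 + h^{2}$)
$\left(-6 + a{\left(-3,-7 \right)}\right) \left(-5 + Y\right) 2 = \left(-6 + \left(4 + \left(-7\right)^{2}\right)\right) \left(-5 + \frac{3}{2}\right) 2 = \left(-6 + \left(4 + 49\right)\right) \left(\left(- \frac{7}{2}\right) 2\right) = \left(-6 + 53\right) \left(-7\right) = 47 \left(-7\right) = -329$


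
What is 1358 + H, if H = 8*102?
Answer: 2174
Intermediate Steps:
H = 816
1358 + H = 1358 + 816 = 2174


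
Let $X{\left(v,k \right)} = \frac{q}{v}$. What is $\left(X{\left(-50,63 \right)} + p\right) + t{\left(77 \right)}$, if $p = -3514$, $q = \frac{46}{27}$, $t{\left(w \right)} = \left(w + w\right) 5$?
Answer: $- \frac{1852223}{675} \approx -2744.0$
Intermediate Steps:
$t{\left(w \right)} = 10 w$ ($t{\left(w \right)} = 2 w 5 = 10 w$)
$q = \frac{46}{27}$ ($q = 46 \cdot \frac{1}{27} = \frac{46}{27} \approx 1.7037$)
$X{\left(v,k \right)} = \frac{46}{27 v}$
$\left(X{\left(-50,63 \right)} + p\right) + t{\left(77 \right)} = \left(\frac{46}{27 \left(-50\right)} - 3514\right) + 10 \cdot 77 = \left(\frac{46}{27} \left(- \frac{1}{50}\right) - 3514\right) + 770 = \left(- \frac{23}{675} - 3514\right) + 770 = - \frac{2371973}{675} + 770 = - \frac{1852223}{675}$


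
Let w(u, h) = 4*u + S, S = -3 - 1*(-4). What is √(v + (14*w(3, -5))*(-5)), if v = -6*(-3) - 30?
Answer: I*√922 ≈ 30.364*I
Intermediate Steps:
S = 1 (S = -3 + 4 = 1)
w(u, h) = 1 + 4*u (w(u, h) = 4*u + 1 = 1 + 4*u)
v = -12 (v = 18 - 30 = -12)
√(v + (14*w(3, -5))*(-5)) = √(-12 + (14*(1 + 4*3))*(-5)) = √(-12 + (14*(1 + 12))*(-5)) = √(-12 + (14*13)*(-5)) = √(-12 + 182*(-5)) = √(-12 - 910) = √(-922) = I*√922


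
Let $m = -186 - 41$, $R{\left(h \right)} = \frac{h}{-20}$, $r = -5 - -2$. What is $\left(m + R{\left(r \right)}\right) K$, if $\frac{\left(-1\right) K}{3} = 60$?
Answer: $40833$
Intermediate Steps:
$K = -180$ ($K = \left(-3\right) 60 = -180$)
$r = -3$ ($r = -5 + 2 = -3$)
$R{\left(h \right)} = - \frac{h}{20}$ ($R{\left(h \right)} = h \left(- \frac{1}{20}\right) = - \frac{h}{20}$)
$m = -227$ ($m = -186 - 41 = -227$)
$\left(m + R{\left(r \right)}\right) K = \left(-227 - - \frac{3}{20}\right) \left(-180\right) = \left(-227 + \frac{3}{20}\right) \left(-180\right) = \left(- \frac{4537}{20}\right) \left(-180\right) = 40833$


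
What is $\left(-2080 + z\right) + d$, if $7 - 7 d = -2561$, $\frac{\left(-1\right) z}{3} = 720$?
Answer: $- \frac{27112}{7} \approx -3873.1$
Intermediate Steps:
$z = -2160$ ($z = \left(-3\right) 720 = -2160$)
$d = \frac{2568}{7}$ ($d = 1 - - \frac{2561}{7} = 1 + \frac{2561}{7} = \frac{2568}{7} \approx 366.86$)
$\left(-2080 + z\right) + d = \left(-2080 - 2160\right) + \frac{2568}{7} = -4240 + \frac{2568}{7} = - \frac{27112}{7}$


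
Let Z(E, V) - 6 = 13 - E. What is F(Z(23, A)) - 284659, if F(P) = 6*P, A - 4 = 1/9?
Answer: -284683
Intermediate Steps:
A = 37/9 (A = 4 + 1/9 = 4 + ⅑ = 37/9 ≈ 4.1111)
Z(E, V) = 19 - E (Z(E, V) = 6 + (13 - E) = 19 - E)
F(Z(23, A)) - 284659 = 6*(19 - 1*23) - 284659 = 6*(19 - 23) - 284659 = 6*(-4) - 284659 = -24 - 284659 = -284683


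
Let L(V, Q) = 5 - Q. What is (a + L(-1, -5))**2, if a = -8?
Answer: 4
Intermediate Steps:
(a + L(-1, -5))**2 = (-8 + (5 - 1*(-5)))**2 = (-8 + (5 + 5))**2 = (-8 + 10)**2 = 2**2 = 4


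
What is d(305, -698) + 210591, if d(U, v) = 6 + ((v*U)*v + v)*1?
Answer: 148807119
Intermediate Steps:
d(U, v) = 6 + v + U*v² (d(U, v) = 6 + ((U*v)*v + v)*1 = 6 + (U*v² + v)*1 = 6 + (v + U*v²)*1 = 6 + (v + U*v²) = 6 + v + U*v²)
d(305, -698) + 210591 = (6 - 698 + 305*(-698)²) + 210591 = (6 - 698 + 305*487204) + 210591 = (6 - 698 + 148597220) + 210591 = 148596528 + 210591 = 148807119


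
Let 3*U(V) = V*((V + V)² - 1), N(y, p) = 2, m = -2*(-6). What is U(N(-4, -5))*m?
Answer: 120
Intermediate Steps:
m = 12
U(V) = V*(-1 + 4*V²)/3 (U(V) = (V*((V + V)² - 1))/3 = (V*((2*V)² - 1))/3 = (V*(4*V² - 1))/3 = (V*(-1 + 4*V²))/3 = V*(-1 + 4*V²)/3)
U(N(-4, -5))*m = ((⅓)*2*(-1 + 4*2²))*12 = ((⅓)*2*(-1 + 4*4))*12 = ((⅓)*2*(-1 + 16))*12 = ((⅓)*2*15)*12 = 10*12 = 120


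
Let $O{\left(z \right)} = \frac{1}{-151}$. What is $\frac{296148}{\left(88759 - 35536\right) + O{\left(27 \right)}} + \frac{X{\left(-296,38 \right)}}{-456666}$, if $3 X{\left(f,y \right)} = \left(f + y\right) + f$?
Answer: $\frac{1094080350707}{196611152976} \approx 5.5647$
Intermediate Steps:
$O{\left(z \right)} = - \frac{1}{151}$
$X{\left(f,y \right)} = \frac{y}{3} + \frac{2 f}{3}$ ($X{\left(f,y \right)} = \frac{\left(f + y\right) + f}{3} = \frac{y + 2 f}{3} = \frac{y}{3} + \frac{2 f}{3}$)
$\frac{296148}{\left(88759 - 35536\right) + O{\left(27 \right)}} + \frac{X{\left(-296,38 \right)}}{-456666} = \frac{296148}{\left(88759 - 35536\right) - \frac{1}{151}} + \frac{\frac{1}{3} \cdot 38 + \frac{2}{3} \left(-296\right)}{-456666} = \frac{296148}{53223 - \frac{1}{151}} + \left(\frac{38}{3} - \frac{592}{3}\right) \left(- \frac{1}{456666}\right) = \frac{296148}{\frac{8036672}{151}} - - \frac{277}{684999} = 296148 \cdot \frac{151}{8036672} + \frac{277}{684999} = \frac{11179587}{2009168} + \frac{277}{684999} = \frac{1094080350707}{196611152976}$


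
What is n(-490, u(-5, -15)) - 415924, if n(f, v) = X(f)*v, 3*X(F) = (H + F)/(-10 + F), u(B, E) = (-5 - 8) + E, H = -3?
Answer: -155974951/375 ≈ -4.1593e+5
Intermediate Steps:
u(B, E) = -13 + E
X(F) = (-3 + F)/(3*(-10 + F)) (X(F) = ((-3 + F)/(-10 + F))/3 = (-3 + F)/(3*(-10 + F)))
n(f, v) = v*(-3 + f)/(3*(-10 + f)) (n(f, v) = ((-3 + f)/(3*(-10 + f)))*v = v*(-3 + f)/(3*(-10 + f)))
n(-490, u(-5, -15)) - 415924 = (-13 - 15)*(-3 - 490)/(3*(-10 - 490)) - 415924 = (⅓)*(-28)*(-493)/(-500) - 415924 = (⅓)*(-28)*(-1/500)*(-493) - 415924 = -3451/375 - 415924 = -155974951/375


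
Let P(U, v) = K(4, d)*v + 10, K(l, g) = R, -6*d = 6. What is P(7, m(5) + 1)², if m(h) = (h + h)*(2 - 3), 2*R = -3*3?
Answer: 10201/4 ≈ 2550.3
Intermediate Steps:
d = -1 (d = -⅙*6 = -1)
R = -9/2 (R = (-3*3)/2 = (½)*(-9) = -9/2 ≈ -4.5000)
K(l, g) = -9/2
m(h) = -2*h (m(h) = (2*h)*(-1) = -2*h)
P(U, v) = 10 - 9*v/2 (P(U, v) = -9*v/2 + 10 = 10 - 9*v/2)
P(7, m(5) + 1)² = (10 - 9*(-2*5 + 1)/2)² = (10 - 9*(-10 + 1)/2)² = (10 - 9/2*(-9))² = (10 + 81/2)² = (101/2)² = 10201/4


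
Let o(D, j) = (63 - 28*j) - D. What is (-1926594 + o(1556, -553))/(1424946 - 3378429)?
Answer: 273229/279069 ≈ 0.97907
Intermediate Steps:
o(D, j) = 63 - D - 28*j
(-1926594 + o(1556, -553))/(1424946 - 3378429) = (-1926594 + (63 - 1*1556 - 28*(-553)))/(1424946 - 3378429) = (-1926594 + (63 - 1556 + 15484))/(-1953483) = (-1926594 + 13991)*(-1/1953483) = -1912603*(-1/1953483) = 273229/279069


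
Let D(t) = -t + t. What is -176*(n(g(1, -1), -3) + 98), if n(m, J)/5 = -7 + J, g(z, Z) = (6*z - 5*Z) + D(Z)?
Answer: -8448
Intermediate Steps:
D(t) = 0
g(z, Z) = -5*Z + 6*z (g(z, Z) = (6*z - 5*Z) + 0 = (-5*Z + 6*z) + 0 = -5*Z + 6*z)
n(m, J) = -35 + 5*J (n(m, J) = 5*(-7 + J) = -35 + 5*J)
-176*(n(g(1, -1), -3) + 98) = -176*((-35 + 5*(-3)) + 98) = -176*((-35 - 15) + 98) = -176*(-50 + 98) = -176*48 = -8448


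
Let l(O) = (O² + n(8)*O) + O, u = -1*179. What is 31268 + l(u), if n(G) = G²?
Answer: 51674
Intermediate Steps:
u = -179
l(O) = O² + 65*O (l(O) = (O² + 8²*O) + O = (O² + 64*O) + O = O² + 65*O)
31268 + l(u) = 31268 - 179*(65 - 179) = 31268 - 179*(-114) = 31268 + 20406 = 51674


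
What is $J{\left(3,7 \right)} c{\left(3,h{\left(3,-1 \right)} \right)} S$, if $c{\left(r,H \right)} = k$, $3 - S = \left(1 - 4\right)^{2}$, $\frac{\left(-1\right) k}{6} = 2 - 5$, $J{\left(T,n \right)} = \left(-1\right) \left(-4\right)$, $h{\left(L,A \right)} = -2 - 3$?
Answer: $-432$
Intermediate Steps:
$h{\left(L,A \right)} = -5$
$J{\left(T,n \right)} = 4$
$k = 18$ ($k = - 6 \left(2 - 5\right) = \left(-6\right) \left(-3\right) = 18$)
$S = -6$ ($S = 3 - \left(1 - 4\right)^{2} = 3 - \left(-3\right)^{2} = 3 - 9 = -6$)
$c{\left(r,H \right)} = 18$
$J{\left(3,7 \right)} c{\left(3,h{\left(3,-1 \right)} \right)} S = 4 \cdot 18 \left(-6\right) = 72 \left(-6\right) = -432$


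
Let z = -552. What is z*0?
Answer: 0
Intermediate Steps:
z*0 = -552*0 = 0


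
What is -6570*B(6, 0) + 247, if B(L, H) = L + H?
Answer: -39173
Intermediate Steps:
B(L, H) = H + L
-6570*B(6, 0) + 247 = -6570*(0 + 6) + 247 = -6570*6 + 247 = -438*90 + 247 = -39420 + 247 = -39173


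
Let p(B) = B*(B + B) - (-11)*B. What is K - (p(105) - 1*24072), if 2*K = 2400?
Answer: 2067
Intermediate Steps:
K = 1200 (K = (½)*2400 = 1200)
p(B) = 2*B² + 11*B (p(B) = B*(2*B) + 11*B = 2*B² + 11*B)
K - (p(105) - 1*24072) = 1200 - (105*(11 + 2*105) - 1*24072) = 1200 - (105*(11 + 210) - 24072) = 1200 - (105*221 - 24072) = 1200 - (23205 - 24072) = 1200 - 1*(-867) = 1200 + 867 = 2067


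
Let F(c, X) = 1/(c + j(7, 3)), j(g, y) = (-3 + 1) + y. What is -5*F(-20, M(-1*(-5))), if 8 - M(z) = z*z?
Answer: 5/19 ≈ 0.26316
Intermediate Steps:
M(z) = 8 - z**2 (M(z) = 8 - z*z = 8 - z**2)
j(g, y) = -2 + y
F(c, X) = 1/(1 + c) (F(c, X) = 1/(c + (-2 + 3)) = 1/(c + 1) = 1/(1 + c))
-5*F(-20, M(-1*(-5))) = -5/(1 - 20) = -5/(-19) = -5*(-1/19) = 5/19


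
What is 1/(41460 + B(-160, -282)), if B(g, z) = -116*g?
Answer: 1/60020 ≈ 1.6661e-5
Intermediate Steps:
1/(41460 + B(-160, -282)) = 1/(41460 - 116*(-160)) = 1/(41460 + 18560) = 1/60020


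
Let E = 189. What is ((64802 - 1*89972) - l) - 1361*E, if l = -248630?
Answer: -33769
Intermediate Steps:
((64802 - 1*89972) - l) - 1361*E = ((64802 - 1*89972) - 1*(-248630)) - 1361*189 = ((64802 - 89972) + 248630) - 1*257229 = (-25170 + 248630) - 257229 = 223460 - 257229 = -33769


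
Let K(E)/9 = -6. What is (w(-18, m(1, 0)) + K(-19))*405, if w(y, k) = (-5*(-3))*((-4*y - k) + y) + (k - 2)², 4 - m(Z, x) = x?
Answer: 283500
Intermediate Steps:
m(Z, x) = 4 - x
K(E) = -54 (K(E) = 9*(-6) = -54)
w(y, k) = (-2 + k)² - 45*y - 15*k (w(y, k) = 15*((-k - 4*y) + y) + (-2 + k)² = 15*(-k - 3*y) + (-2 + k)² = (-45*y - 15*k) + (-2 + k)² = (-2 + k)² - 45*y - 15*k)
(w(-18, m(1, 0)) + K(-19))*405 = (((-2 + (4 - 1*0))² - 45*(-18) - 15*(4 - 1*0)) - 54)*405 = (((-2 + (4 + 0))² + 810 - 15*(4 + 0)) - 54)*405 = (((-2 + 4)² + 810 - 15*4) - 54)*405 = ((2² + 810 - 60) - 54)*405 = ((4 + 810 - 60) - 54)*405 = (754 - 54)*405 = 700*405 = 283500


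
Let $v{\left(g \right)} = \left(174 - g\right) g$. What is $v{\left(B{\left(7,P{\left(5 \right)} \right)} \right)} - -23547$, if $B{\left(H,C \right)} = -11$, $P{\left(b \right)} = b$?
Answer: $21512$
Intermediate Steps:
$v{\left(g \right)} = g \left(174 - g\right)$
$v{\left(B{\left(7,P{\left(5 \right)} \right)} \right)} - -23547 = - 11 \left(174 - -11\right) - -23547 = - 11 \left(174 + 11\right) + 23547 = \left(-11\right) 185 + 23547 = -2035 + 23547 = 21512$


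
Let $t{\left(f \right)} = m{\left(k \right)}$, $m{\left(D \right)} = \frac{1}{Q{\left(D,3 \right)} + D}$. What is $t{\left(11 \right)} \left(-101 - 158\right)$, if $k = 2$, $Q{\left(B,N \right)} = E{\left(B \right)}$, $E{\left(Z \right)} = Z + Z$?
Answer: $- \frac{259}{6} \approx -43.167$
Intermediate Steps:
$E{\left(Z \right)} = 2 Z$
$Q{\left(B,N \right)} = 2 B$
$m{\left(D \right)} = \frac{1}{3 D}$ ($m{\left(D \right)} = \frac{1}{2 D + D} = \frac{1}{3 D}$)
$t{\left(f \right)} = \frac{1}{6}$ ($t{\left(f \right)} = \frac{1}{3 \cdot 2} = \frac{1}{3} \cdot \frac{1}{2} = \frac{1}{6}$)
$t{\left(11 \right)} \left(-101 - 158\right) = \frac{-101 - 158}{6} = \frac{1}{6} \left(-259\right) = - \frac{259}{6}$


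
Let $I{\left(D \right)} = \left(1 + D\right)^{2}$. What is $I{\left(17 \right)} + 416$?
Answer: $740$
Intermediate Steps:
$I{\left(17 \right)} + 416 = \left(1 + 17\right)^{2} + 416 = 18^{2} + 416 = 324 + 416 = 740$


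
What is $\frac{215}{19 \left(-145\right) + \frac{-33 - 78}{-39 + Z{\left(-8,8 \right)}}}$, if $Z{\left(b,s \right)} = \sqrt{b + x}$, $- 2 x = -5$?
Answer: $- \frac{1806506755}{23124665387} - \frac{23865 i \sqrt{22}}{23124665387} \approx -0.07812 - 4.8406 \cdot 10^{-6} i$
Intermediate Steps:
$x = \frac{5}{2}$ ($x = \left(- \frac{1}{2}\right) \left(-5\right) = \frac{5}{2} \approx 2.5$)
$Z{\left(b,s \right)} = \sqrt{\frac{5}{2} + b}$ ($Z{\left(b,s \right)} = \sqrt{b + \frac{5}{2}} = \sqrt{\frac{5}{2} + b}$)
$\frac{215}{19 \left(-145\right) + \frac{-33 - 78}{-39 + Z{\left(-8,8 \right)}}} = \frac{215}{19 \left(-145\right) + \frac{-33 - 78}{-39 + \frac{\sqrt{10 + 4 \left(-8\right)}}{2}}} = \frac{215}{-2755 - \frac{111}{-39 + \frac{\sqrt{10 - 32}}{2}}} = \frac{215}{-2755 - \frac{111}{-39 + \frac{\sqrt{-22}}{2}}} = \frac{215}{-2755 - \frac{111}{-39 + \frac{i \sqrt{22}}{2}}}$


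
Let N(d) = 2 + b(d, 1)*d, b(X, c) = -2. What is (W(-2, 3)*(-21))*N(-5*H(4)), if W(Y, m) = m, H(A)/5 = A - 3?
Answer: -3276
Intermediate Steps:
H(A) = -15 + 5*A (H(A) = 5*(A - 3) = 5*(-3 + A) = -15 + 5*A)
N(d) = 2 - 2*d
(W(-2, 3)*(-21))*N(-5*H(4)) = (3*(-21))*(2 - (-10)*(-15 + 5*4)) = -63*(2 - (-10)*(-15 + 20)) = -63*(2 - (-10)*5) = -63*(2 - 2*(-25)) = -63*(2 + 50) = -63*52 = -3276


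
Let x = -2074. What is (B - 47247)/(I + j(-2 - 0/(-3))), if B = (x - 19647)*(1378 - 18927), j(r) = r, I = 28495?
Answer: 381134582/28493 ≈ 13376.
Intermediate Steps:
B = 381181829 (B = (-2074 - 19647)*(1378 - 18927) = -21721*(-17549) = 381181829)
(B - 47247)/(I + j(-2 - 0/(-3))) = (381181829 - 47247)/(28495 + (-2 - 0/(-3))) = 381134582/(28495 + (-2 - 0*(-1)/3)) = 381134582/(28495 + (-2 - 4*0)) = 381134582/(28495 + (-2 + 0)) = 381134582/(28495 - 2) = 381134582/28493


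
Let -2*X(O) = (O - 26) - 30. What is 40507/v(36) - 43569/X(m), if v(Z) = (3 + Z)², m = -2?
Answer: -65093746/44109 ≈ -1475.7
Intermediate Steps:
X(O) = 28 - O/2 (X(O) = -((O - 26) - 30)/2 = -((-26 + O) - 30)/2 = -(-56 + O)/2 = 28 - O/2)
40507/v(36) - 43569/X(m) = 40507/((3 + 36)²) - 43569/(28 - ½*(-2)) = 40507/(39²) - 43569/(28 + 1) = 40507/1521 - 43569/29 = -65093746/44109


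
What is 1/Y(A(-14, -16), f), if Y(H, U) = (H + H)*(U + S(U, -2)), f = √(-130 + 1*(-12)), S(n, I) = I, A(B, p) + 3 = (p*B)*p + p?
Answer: 1/526038 + I*√142/1052076 ≈ 1.901e-6 + 1.1327e-5*I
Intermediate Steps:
A(B, p) = -3 + p + B*p² (A(B, p) = -3 + ((p*B)*p + p) = -3 + ((B*p)*p + p) = -3 + (B*p² + p) = -3 + (p + B*p²) = -3 + p + B*p²)
f = I*√142 (f = √(-130 - 12) = √(-142) = I*√142 ≈ 11.916*I)
Y(H, U) = 2*H*(-2 + U) (Y(H, U) = (H + H)*(U - 2) = (2*H)*(-2 + U) = 2*H*(-2 + U))
1/Y(A(-14, -16), f) = 1/(2*(-3 - 16 - 14*(-16)²)*(-2 + I*√142)) = 1/(2*(-3 - 16 - 14*256)*(-2 + I*√142)) = 1/(2*(-3 - 16 - 3584)*(-2 + I*√142)) = 1/(2*(-3603)*(-2 + I*√142)) = 1/(14412 - 7206*I*√142)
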